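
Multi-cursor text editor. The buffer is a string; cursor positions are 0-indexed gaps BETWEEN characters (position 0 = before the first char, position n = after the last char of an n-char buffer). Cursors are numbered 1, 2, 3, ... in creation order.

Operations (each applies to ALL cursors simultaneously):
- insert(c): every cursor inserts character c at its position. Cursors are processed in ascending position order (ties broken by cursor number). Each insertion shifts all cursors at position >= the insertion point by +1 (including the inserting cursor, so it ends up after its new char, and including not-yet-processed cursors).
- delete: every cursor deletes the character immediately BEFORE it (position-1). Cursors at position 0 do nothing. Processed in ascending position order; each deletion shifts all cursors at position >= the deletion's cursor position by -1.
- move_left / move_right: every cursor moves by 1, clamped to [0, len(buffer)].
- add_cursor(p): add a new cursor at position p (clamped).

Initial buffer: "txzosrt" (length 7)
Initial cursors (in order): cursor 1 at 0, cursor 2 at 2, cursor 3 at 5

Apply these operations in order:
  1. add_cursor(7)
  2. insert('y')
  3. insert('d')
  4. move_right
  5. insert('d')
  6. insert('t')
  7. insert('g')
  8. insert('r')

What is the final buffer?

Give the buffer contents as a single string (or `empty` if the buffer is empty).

Answer: ydtdtgrxydzdtgrosydrdtgrtyddtgr

Derivation:
After op 1 (add_cursor(7)): buffer="txzosrt" (len 7), cursors c1@0 c2@2 c3@5 c4@7, authorship .......
After op 2 (insert('y')): buffer="ytxyzosyrty" (len 11), cursors c1@1 c2@4 c3@8 c4@11, authorship 1..2...3..4
After op 3 (insert('d')): buffer="ydtxydzosydrtyd" (len 15), cursors c1@2 c2@6 c3@11 c4@15, authorship 11..22...33..44
After op 4 (move_right): buffer="ydtxydzosydrtyd" (len 15), cursors c1@3 c2@7 c3@12 c4@15, authorship 11..22...33..44
After op 5 (insert('d')): buffer="ydtdxydzdosydrdtydd" (len 19), cursors c1@4 c2@9 c3@15 c4@19, authorship 11.1.22.2..33.3.444
After op 6 (insert('t')): buffer="ydtdtxydzdtosydrdttyddt" (len 23), cursors c1@5 c2@11 c3@18 c4@23, authorship 11.11.22.22..33.33.4444
After op 7 (insert('g')): buffer="ydtdtgxydzdtgosydrdtgtyddtg" (len 27), cursors c1@6 c2@13 c3@21 c4@27, authorship 11.111.22.222..33.333.44444
After op 8 (insert('r')): buffer="ydtdtgrxydzdtgrosydrdtgrtyddtgr" (len 31), cursors c1@7 c2@15 c3@24 c4@31, authorship 11.1111.22.2222..33.3333.444444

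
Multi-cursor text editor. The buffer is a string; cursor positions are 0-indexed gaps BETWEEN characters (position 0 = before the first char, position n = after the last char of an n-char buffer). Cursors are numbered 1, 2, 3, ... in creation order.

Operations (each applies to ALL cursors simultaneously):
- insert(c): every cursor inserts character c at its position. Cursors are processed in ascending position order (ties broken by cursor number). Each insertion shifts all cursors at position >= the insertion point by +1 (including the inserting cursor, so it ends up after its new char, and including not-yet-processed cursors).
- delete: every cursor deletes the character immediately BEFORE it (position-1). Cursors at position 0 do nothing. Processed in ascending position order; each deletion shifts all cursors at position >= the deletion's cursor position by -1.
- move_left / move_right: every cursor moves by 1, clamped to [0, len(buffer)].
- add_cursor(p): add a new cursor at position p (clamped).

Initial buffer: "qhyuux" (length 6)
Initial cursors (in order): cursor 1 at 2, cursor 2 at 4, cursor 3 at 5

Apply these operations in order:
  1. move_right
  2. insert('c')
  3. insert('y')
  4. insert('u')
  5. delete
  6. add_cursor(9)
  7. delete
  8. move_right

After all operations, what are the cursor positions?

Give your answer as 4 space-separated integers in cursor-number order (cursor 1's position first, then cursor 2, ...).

Answer: 5 7 8 7

Derivation:
After op 1 (move_right): buffer="qhyuux" (len 6), cursors c1@3 c2@5 c3@6, authorship ......
After op 2 (insert('c')): buffer="qhycuucxc" (len 9), cursors c1@4 c2@7 c3@9, authorship ...1..2.3
After op 3 (insert('y')): buffer="qhycyuucyxcy" (len 12), cursors c1@5 c2@9 c3@12, authorship ...11..22.33
After op 4 (insert('u')): buffer="qhycyuuucyuxcyu" (len 15), cursors c1@6 c2@11 c3@15, authorship ...111..222.333
After op 5 (delete): buffer="qhycyuucyxcy" (len 12), cursors c1@5 c2@9 c3@12, authorship ...11..22.33
After op 6 (add_cursor(9)): buffer="qhycyuucyxcy" (len 12), cursors c1@5 c2@9 c4@9 c3@12, authorship ...11..22.33
After op 7 (delete): buffer="qhycuuxc" (len 8), cursors c1@4 c2@6 c4@6 c3@8, authorship ...1...3
After op 8 (move_right): buffer="qhycuuxc" (len 8), cursors c1@5 c2@7 c4@7 c3@8, authorship ...1...3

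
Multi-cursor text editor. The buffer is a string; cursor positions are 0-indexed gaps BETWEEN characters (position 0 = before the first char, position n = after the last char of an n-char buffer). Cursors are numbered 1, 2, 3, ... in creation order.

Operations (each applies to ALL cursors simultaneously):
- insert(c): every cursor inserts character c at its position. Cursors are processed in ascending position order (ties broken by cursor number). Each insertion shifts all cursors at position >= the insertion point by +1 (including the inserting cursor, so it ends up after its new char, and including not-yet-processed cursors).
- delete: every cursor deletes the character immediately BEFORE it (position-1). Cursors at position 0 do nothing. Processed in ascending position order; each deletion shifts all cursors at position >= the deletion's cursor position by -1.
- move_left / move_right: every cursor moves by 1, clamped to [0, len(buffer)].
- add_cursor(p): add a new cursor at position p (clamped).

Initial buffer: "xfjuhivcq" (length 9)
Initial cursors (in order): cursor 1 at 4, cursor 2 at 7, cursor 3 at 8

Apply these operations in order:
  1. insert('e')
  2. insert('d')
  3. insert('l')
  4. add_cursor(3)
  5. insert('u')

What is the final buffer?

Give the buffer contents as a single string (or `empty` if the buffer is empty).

After op 1 (insert('e')): buffer="xfjuehiveceq" (len 12), cursors c1@5 c2@9 c3@11, authorship ....1...2.3.
After op 2 (insert('d')): buffer="xfjuedhivedcedq" (len 15), cursors c1@6 c2@11 c3@14, authorship ....11...22.33.
After op 3 (insert('l')): buffer="xfjuedlhivedlcedlq" (len 18), cursors c1@7 c2@13 c3@17, authorship ....111...222.333.
After op 4 (add_cursor(3)): buffer="xfjuedlhivedlcedlq" (len 18), cursors c4@3 c1@7 c2@13 c3@17, authorship ....111...222.333.
After op 5 (insert('u')): buffer="xfjuuedluhivedlucedluq" (len 22), cursors c4@4 c1@9 c2@16 c3@21, authorship ...4.1111...2222.3333.

Answer: xfjuuedluhivedlucedluq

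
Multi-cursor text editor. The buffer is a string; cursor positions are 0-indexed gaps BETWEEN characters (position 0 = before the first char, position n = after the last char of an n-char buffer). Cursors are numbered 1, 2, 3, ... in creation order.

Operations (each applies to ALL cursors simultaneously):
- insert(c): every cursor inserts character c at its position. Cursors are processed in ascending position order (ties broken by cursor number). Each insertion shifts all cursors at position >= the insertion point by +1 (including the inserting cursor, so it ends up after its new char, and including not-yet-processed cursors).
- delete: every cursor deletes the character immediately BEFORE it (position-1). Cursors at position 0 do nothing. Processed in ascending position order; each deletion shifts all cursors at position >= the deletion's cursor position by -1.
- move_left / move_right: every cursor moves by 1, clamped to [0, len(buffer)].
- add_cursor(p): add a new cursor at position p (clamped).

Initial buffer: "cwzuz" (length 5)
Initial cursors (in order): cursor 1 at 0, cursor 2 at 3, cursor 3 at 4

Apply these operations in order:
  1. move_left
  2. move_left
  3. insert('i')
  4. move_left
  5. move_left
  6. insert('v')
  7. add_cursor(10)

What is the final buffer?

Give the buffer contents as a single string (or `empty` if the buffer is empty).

Answer: vivcivwizuz

Derivation:
After op 1 (move_left): buffer="cwzuz" (len 5), cursors c1@0 c2@2 c3@3, authorship .....
After op 2 (move_left): buffer="cwzuz" (len 5), cursors c1@0 c2@1 c3@2, authorship .....
After op 3 (insert('i')): buffer="iciwizuz" (len 8), cursors c1@1 c2@3 c3@5, authorship 1.2.3...
After op 4 (move_left): buffer="iciwizuz" (len 8), cursors c1@0 c2@2 c3@4, authorship 1.2.3...
After op 5 (move_left): buffer="iciwizuz" (len 8), cursors c1@0 c2@1 c3@3, authorship 1.2.3...
After op 6 (insert('v')): buffer="vivcivwizuz" (len 11), cursors c1@1 c2@3 c3@6, authorship 112.23.3...
After op 7 (add_cursor(10)): buffer="vivcivwizuz" (len 11), cursors c1@1 c2@3 c3@6 c4@10, authorship 112.23.3...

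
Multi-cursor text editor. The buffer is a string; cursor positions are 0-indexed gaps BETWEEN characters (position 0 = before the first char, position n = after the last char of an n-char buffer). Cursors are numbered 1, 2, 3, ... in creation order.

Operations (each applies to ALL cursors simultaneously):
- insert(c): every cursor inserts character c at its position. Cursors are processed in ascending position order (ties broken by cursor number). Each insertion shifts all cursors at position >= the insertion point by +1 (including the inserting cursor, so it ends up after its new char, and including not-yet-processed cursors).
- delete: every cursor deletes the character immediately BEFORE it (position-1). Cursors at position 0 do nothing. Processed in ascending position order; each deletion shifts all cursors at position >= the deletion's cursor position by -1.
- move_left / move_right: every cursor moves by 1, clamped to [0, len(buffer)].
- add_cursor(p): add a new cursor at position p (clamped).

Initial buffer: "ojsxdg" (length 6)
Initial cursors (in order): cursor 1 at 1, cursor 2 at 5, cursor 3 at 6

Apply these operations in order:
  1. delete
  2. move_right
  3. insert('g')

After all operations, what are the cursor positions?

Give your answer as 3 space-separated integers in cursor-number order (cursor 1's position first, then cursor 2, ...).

Answer: 2 6 6

Derivation:
After op 1 (delete): buffer="jsx" (len 3), cursors c1@0 c2@3 c3@3, authorship ...
After op 2 (move_right): buffer="jsx" (len 3), cursors c1@1 c2@3 c3@3, authorship ...
After op 3 (insert('g')): buffer="jgsxgg" (len 6), cursors c1@2 c2@6 c3@6, authorship .1..23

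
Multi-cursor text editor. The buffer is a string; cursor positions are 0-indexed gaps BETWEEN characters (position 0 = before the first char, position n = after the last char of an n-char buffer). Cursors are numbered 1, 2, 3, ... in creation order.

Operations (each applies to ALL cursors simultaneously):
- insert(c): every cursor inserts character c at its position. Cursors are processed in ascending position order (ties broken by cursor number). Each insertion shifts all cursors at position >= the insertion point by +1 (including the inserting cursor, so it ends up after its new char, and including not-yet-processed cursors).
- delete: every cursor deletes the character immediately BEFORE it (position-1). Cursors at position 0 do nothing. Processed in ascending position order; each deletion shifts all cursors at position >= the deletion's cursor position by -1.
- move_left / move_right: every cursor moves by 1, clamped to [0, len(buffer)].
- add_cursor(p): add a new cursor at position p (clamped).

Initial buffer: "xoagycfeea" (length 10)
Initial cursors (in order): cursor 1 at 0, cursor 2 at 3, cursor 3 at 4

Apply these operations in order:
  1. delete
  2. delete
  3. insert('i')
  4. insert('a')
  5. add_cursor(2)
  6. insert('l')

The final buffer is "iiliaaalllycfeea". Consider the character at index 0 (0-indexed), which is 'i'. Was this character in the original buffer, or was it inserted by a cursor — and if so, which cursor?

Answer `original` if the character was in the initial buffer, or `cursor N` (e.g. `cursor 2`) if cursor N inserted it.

Answer: cursor 1

Derivation:
After op 1 (delete): buffer="xoycfeea" (len 8), cursors c1@0 c2@2 c3@2, authorship ........
After op 2 (delete): buffer="ycfeea" (len 6), cursors c1@0 c2@0 c3@0, authorship ......
After op 3 (insert('i')): buffer="iiiycfeea" (len 9), cursors c1@3 c2@3 c3@3, authorship 123......
After op 4 (insert('a')): buffer="iiiaaaycfeea" (len 12), cursors c1@6 c2@6 c3@6, authorship 123123......
After op 5 (add_cursor(2)): buffer="iiiaaaycfeea" (len 12), cursors c4@2 c1@6 c2@6 c3@6, authorship 123123......
After op 6 (insert('l')): buffer="iiliaaalllycfeea" (len 16), cursors c4@3 c1@10 c2@10 c3@10, authorship 1243123123......
Authorship (.=original, N=cursor N): 1 2 4 3 1 2 3 1 2 3 . . . . . .
Index 0: author = 1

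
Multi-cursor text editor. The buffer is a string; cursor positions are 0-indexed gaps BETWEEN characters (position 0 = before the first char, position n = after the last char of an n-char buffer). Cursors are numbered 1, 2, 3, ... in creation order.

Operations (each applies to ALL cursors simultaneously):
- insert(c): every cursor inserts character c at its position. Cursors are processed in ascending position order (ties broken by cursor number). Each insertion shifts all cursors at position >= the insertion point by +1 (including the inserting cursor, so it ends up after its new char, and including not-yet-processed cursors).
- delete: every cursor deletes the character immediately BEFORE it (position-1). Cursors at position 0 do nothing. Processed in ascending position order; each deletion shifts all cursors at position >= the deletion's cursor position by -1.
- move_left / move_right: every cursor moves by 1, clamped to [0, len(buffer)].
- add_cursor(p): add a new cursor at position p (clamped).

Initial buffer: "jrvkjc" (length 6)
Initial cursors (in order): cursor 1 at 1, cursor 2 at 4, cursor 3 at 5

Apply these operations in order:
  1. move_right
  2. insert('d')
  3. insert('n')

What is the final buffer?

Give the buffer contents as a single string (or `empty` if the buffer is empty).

After op 1 (move_right): buffer="jrvkjc" (len 6), cursors c1@2 c2@5 c3@6, authorship ......
After op 2 (insert('d')): buffer="jrdvkjdcd" (len 9), cursors c1@3 c2@7 c3@9, authorship ..1...2.3
After op 3 (insert('n')): buffer="jrdnvkjdncdn" (len 12), cursors c1@4 c2@9 c3@12, authorship ..11...22.33

Answer: jrdnvkjdncdn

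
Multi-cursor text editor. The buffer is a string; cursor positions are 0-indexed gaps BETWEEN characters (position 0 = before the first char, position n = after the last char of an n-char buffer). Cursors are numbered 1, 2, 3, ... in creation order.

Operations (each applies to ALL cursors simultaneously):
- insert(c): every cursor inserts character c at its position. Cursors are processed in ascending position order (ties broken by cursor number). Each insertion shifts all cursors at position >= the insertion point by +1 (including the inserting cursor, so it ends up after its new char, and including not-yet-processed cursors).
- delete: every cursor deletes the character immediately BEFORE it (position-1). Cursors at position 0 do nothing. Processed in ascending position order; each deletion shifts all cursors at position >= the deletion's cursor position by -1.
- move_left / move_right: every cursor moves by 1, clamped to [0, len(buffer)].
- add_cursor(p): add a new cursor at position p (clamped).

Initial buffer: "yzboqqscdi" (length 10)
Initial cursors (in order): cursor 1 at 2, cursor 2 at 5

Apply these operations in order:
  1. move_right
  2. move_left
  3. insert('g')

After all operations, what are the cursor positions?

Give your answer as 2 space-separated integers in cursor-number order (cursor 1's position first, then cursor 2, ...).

After op 1 (move_right): buffer="yzboqqscdi" (len 10), cursors c1@3 c2@6, authorship ..........
After op 2 (move_left): buffer="yzboqqscdi" (len 10), cursors c1@2 c2@5, authorship ..........
After op 3 (insert('g')): buffer="yzgboqgqscdi" (len 12), cursors c1@3 c2@7, authorship ..1...2.....

Answer: 3 7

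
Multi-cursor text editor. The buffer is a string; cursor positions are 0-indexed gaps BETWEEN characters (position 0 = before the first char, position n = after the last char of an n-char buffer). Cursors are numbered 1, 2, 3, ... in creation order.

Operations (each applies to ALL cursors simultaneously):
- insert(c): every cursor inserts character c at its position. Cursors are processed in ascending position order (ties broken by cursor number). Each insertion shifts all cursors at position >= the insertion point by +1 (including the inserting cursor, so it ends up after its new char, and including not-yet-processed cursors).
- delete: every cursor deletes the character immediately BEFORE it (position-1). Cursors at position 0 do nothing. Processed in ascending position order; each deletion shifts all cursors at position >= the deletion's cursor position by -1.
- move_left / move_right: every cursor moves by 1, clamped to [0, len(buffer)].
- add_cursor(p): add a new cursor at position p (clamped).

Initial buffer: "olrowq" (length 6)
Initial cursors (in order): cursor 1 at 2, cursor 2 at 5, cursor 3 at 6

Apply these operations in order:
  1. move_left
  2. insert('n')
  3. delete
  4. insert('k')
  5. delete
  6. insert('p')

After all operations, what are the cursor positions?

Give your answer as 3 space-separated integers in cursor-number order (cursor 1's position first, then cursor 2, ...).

Answer: 2 6 8

Derivation:
After op 1 (move_left): buffer="olrowq" (len 6), cursors c1@1 c2@4 c3@5, authorship ......
After op 2 (insert('n')): buffer="onlronwnq" (len 9), cursors c1@2 c2@6 c3@8, authorship .1...2.3.
After op 3 (delete): buffer="olrowq" (len 6), cursors c1@1 c2@4 c3@5, authorship ......
After op 4 (insert('k')): buffer="oklrokwkq" (len 9), cursors c1@2 c2@6 c3@8, authorship .1...2.3.
After op 5 (delete): buffer="olrowq" (len 6), cursors c1@1 c2@4 c3@5, authorship ......
After op 6 (insert('p')): buffer="oplropwpq" (len 9), cursors c1@2 c2@6 c3@8, authorship .1...2.3.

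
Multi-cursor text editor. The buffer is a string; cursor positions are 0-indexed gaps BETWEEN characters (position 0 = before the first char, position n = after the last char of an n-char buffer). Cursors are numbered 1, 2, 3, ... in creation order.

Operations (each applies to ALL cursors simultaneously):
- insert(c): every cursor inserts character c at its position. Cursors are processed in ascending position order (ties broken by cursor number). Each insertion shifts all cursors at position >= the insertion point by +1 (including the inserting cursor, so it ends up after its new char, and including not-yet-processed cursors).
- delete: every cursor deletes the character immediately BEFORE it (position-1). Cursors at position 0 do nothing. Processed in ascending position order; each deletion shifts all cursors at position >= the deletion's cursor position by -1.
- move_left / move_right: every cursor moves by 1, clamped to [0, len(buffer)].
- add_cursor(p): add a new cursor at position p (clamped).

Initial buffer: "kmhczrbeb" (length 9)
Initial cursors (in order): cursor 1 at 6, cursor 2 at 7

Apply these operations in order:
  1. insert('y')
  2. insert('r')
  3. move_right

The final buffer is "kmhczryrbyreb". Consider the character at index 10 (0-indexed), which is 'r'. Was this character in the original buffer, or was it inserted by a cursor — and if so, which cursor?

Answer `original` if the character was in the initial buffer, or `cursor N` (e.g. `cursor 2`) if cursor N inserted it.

After op 1 (insert('y')): buffer="kmhczrybyeb" (len 11), cursors c1@7 c2@9, authorship ......1.2..
After op 2 (insert('r')): buffer="kmhczryrbyreb" (len 13), cursors c1@8 c2@11, authorship ......11.22..
After op 3 (move_right): buffer="kmhczryrbyreb" (len 13), cursors c1@9 c2@12, authorship ......11.22..
Authorship (.=original, N=cursor N): . . . . . . 1 1 . 2 2 . .
Index 10: author = 2

Answer: cursor 2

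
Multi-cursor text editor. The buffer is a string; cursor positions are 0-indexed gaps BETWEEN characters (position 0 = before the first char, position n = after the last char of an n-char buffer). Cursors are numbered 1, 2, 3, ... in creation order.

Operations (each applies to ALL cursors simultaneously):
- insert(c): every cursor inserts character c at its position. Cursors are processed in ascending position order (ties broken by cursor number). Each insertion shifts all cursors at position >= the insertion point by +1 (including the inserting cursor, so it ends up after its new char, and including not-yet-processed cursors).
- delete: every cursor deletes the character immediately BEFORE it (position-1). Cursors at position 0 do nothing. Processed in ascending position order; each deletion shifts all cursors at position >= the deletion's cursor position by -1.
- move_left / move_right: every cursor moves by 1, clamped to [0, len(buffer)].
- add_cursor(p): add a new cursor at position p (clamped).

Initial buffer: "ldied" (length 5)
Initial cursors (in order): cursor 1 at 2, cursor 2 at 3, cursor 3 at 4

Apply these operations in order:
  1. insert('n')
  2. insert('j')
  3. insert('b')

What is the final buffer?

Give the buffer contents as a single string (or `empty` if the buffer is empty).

After op 1 (insert('n')): buffer="ldninend" (len 8), cursors c1@3 c2@5 c3@7, authorship ..1.2.3.
After op 2 (insert('j')): buffer="ldnjinjenjd" (len 11), cursors c1@4 c2@7 c3@10, authorship ..11.22.33.
After op 3 (insert('b')): buffer="ldnjbinjbenjbd" (len 14), cursors c1@5 c2@9 c3@13, authorship ..111.222.333.

Answer: ldnjbinjbenjbd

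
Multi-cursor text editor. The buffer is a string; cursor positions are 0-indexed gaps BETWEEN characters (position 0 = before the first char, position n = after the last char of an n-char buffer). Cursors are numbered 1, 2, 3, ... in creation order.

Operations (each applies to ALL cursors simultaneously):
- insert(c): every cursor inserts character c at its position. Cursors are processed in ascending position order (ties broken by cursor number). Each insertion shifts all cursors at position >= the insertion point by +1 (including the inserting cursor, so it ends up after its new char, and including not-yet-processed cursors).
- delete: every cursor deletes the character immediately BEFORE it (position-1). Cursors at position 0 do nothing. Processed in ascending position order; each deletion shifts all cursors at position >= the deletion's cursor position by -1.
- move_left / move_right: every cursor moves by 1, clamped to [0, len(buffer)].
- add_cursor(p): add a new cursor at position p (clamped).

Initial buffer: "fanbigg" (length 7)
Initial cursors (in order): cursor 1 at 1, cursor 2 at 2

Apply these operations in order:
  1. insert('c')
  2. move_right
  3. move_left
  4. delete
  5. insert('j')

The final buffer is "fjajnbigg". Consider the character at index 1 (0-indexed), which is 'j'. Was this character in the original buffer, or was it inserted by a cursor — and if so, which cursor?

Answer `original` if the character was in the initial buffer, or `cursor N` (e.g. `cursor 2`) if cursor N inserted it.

After op 1 (insert('c')): buffer="fcacnbigg" (len 9), cursors c1@2 c2@4, authorship .1.2.....
After op 2 (move_right): buffer="fcacnbigg" (len 9), cursors c1@3 c2@5, authorship .1.2.....
After op 3 (move_left): buffer="fcacnbigg" (len 9), cursors c1@2 c2@4, authorship .1.2.....
After op 4 (delete): buffer="fanbigg" (len 7), cursors c1@1 c2@2, authorship .......
After op 5 (insert('j')): buffer="fjajnbigg" (len 9), cursors c1@2 c2@4, authorship .1.2.....
Authorship (.=original, N=cursor N): . 1 . 2 . . . . .
Index 1: author = 1

Answer: cursor 1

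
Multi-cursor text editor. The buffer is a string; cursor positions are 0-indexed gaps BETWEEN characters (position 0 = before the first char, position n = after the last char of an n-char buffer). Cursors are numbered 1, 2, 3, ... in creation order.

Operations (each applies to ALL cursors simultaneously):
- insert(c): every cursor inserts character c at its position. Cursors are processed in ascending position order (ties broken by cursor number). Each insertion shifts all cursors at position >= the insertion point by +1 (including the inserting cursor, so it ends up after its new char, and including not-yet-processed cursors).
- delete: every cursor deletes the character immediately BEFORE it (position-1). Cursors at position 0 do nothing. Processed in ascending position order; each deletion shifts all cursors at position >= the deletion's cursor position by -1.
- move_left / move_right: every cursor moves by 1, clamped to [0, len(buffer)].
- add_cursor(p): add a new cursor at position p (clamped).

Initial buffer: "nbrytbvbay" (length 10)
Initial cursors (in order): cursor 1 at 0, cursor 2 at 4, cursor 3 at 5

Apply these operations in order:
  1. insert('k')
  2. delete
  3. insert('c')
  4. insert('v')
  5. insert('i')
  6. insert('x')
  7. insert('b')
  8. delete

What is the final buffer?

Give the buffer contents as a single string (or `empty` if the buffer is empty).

After op 1 (insert('k')): buffer="knbryktkbvbay" (len 13), cursors c1@1 c2@6 c3@8, authorship 1....2.3.....
After op 2 (delete): buffer="nbrytbvbay" (len 10), cursors c1@0 c2@4 c3@5, authorship ..........
After op 3 (insert('c')): buffer="cnbryctcbvbay" (len 13), cursors c1@1 c2@6 c3@8, authorship 1....2.3.....
After op 4 (insert('v')): buffer="cvnbrycvtcvbvbay" (len 16), cursors c1@2 c2@8 c3@11, authorship 11....22.33.....
After op 5 (insert('i')): buffer="cvinbrycvitcvibvbay" (len 19), cursors c1@3 c2@10 c3@14, authorship 111....222.333.....
After op 6 (insert('x')): buffer="cvixnbrycvixtcvixbvbay" (len 22), cursors c1@4 c2@12 c3@17, authorship 1111....2222.3333.....
After op 7 (insert('b')): buffer="cvixbnbrycvixbtcvixbbvbay" (len 25), cursors c1@5 c2@14 c3@20, authorship 11111....22222.33333.....
After op 8 (delete): buffer="cvixnbrycvixtcvixbvbay" (len 22), cursors c1@4 c2@12 c3@17, authorship 1111....2222.3333.....

Answer: cvixnbrycvixtcvixbvbay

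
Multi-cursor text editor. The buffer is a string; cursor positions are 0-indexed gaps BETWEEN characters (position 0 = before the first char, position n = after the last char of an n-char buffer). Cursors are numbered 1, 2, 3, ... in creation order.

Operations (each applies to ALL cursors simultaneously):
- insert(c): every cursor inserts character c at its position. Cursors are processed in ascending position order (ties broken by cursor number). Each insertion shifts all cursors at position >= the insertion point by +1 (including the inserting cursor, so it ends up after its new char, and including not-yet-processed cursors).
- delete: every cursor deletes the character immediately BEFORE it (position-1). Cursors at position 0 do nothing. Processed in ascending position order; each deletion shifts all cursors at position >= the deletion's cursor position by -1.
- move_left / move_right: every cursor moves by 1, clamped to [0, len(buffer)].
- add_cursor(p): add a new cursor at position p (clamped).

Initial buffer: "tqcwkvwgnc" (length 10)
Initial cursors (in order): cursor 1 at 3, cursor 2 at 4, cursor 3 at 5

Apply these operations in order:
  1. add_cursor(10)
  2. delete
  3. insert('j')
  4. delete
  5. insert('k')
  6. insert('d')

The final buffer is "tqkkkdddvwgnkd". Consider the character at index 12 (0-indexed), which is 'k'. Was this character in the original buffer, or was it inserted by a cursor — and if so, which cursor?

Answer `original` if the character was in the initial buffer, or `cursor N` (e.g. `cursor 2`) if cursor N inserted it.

After op 1 (add_cursor(10)): buffer="tqcwkvwgnc" (len 10), cursors c1@3 c2@4 c3@5 c4@10, authorship ..........
After op 2 (delete): buffer="tqvwgn" (len 6), cursors c1@2 c2@2 c3@2 c4@6, authorship ......
After op 3 (insert('j')): buffer="tqjjjvwgnj" (len 10), cursors c1@5 c2@5 c3@5 c4@10, authorship ..123....4
After op 4 (delete): buffer="tqvwgn" (len 6), cursors c1@2 c2@2 c3@2 c4@6, authorship ......
After op 5 (insert('k')): buffer="tqkkkvwgnk" (len 10), cursors c1@5 c2@5 c3@5 c4@10, authorship ..123....4
After op 6 (insert('d')): buffer="tqkkkdddvwgnkd" (len 14), cursors c1@8 c2@8 c3@8 c4@14, authorship ..123123....44
Authorship (.=original, N=cursor N): . . 1 2 3 1 2 3 . . . . 4 4
Index 12: author = 4

Answer: cursor 4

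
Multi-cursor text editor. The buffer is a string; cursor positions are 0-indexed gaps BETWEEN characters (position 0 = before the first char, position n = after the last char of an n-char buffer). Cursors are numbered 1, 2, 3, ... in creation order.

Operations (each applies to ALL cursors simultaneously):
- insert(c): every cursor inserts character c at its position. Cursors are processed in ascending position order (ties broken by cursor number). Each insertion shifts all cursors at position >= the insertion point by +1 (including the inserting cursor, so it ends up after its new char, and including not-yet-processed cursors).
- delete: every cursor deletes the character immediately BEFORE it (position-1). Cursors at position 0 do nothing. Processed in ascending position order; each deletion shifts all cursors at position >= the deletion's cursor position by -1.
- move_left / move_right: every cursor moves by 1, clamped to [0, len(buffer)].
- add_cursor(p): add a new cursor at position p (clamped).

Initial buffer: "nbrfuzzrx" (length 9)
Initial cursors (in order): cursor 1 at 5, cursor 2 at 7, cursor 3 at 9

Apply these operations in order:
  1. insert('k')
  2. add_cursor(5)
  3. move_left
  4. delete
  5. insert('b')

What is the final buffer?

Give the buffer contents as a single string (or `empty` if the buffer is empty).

After op 1 (insert('k')): buffer="nbrfukzzkrxk" (len 12), cursors c1@6 c2@9 c3@12, authorship .....1..2..3
After op 2 (add_cursor(5)): buffer="nbrfukzzkrxk" (len 12), cursors c4@5 c1@6 c2@9 c3@12, authorship .....1..2..3
After op 3 (move_left): buffer="nbrfukzzkrxk" (len 12), cursors c4@4 c1@5 c2@8 c3@11, authorship .....1..2..3
After op 4 (delete): buffer="nbrkzkrk" (len 8), cursors c1@3 c4@3 c2@5 c3@7, authorship ...1.2.3
After op 5 (insert('b')): buffer="nbrbbkzbkrbk" (len 12), cursors c1@5 c4@5 c2@8 c3@11, authorship ...141.22.33

Answer: nbrbbkzbkrbk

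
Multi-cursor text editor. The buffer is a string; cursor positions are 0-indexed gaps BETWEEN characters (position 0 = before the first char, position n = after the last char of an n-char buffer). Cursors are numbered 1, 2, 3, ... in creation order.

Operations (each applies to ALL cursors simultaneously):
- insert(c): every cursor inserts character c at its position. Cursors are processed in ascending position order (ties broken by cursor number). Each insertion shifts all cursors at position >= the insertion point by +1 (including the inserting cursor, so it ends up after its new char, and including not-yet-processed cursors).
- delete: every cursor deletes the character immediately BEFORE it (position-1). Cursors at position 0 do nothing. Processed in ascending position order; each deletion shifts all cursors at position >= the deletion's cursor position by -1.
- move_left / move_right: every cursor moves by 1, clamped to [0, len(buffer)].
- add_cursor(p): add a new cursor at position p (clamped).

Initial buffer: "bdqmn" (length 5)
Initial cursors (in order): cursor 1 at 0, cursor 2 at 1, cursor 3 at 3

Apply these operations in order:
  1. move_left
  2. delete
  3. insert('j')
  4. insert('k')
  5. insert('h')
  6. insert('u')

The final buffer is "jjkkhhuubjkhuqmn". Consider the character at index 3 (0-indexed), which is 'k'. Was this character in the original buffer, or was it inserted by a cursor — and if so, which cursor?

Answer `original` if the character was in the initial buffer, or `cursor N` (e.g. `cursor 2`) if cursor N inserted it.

Answer: cursor 2

Derivation:
After op 1 (move_left): buffer="bdqmn" (len 5), cursors c1@0 c2@0 c3@2, authorship .....
After op 2 (delete): buffer="bqmn" (len 4), cursors c1@0 c2@0 c3@1, authorship ....
After op 3 (insert('j')): buffer="jjbjqmn" (len 7), cursors c1@2 c2@2 c3@4, authorship 12.3...
After op 4 (insert('k')): buffer="jjkkbjkqmn" (len 10), cursors c1@4 c2@4 c3@7, authorship 1212.33...
After op 5 (insert('h')): buffer="jjkkhhbjkhqmn" (len 13), cursors c1@6 c2@6 c3@10, authorship 121212.333...
After op 6 (insert('u')): buffer="jjkkhhuubjkhuqmn" (len 16), cursors c1@8 c2@8 c3@13, authorship 12121212.3333...
Authorship (.=original, N=cursor N): 1 2 1 2 1 2 1 2 . 3 3 3 3 . . .
Index 3: author = 2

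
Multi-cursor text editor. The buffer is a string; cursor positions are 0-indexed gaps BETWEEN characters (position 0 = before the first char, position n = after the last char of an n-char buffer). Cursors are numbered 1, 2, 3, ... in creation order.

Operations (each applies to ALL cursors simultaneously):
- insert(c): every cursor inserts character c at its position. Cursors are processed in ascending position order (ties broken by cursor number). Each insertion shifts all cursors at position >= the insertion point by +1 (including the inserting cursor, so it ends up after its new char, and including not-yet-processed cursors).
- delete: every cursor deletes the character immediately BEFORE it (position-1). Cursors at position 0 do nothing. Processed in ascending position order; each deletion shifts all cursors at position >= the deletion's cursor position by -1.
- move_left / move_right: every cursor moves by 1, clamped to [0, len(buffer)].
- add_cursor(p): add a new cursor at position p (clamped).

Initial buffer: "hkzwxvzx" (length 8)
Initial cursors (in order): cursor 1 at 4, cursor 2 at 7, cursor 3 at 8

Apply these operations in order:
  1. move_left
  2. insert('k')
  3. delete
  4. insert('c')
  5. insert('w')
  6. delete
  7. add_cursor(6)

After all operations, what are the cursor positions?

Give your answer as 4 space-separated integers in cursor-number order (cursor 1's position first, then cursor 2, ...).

After op 1 (move_left): buffer="hkzwxvzx" (len 8), cursors c1@3 c2@6 c3@7, authorship ........
After op 2 (insert('k')): buffer="hkzkwxvkzkx" (len 11), cursors c1@4 c2@8 c3@10, authorship ...1...2.3.
After op 3 (delete): buffer="hkzwxvzx" (len 8), cursors c1@3 c2@6 c3@7, authorship ........
After op 4 (insert('c')): buffer="hkzcwxvczcx" (len 11), cursors c1@4 c2@8 c3@10, authorship ...1...2.3.
After op 5 (insert('w')): buffer="hkzcwwxvcwzcwx" (len 14), cursors c1@5 c2@10 c3@13, authorship ...11...22.33.
After op 6 (delete): buffer="hkzcwxvczcx" (len 11), cursors c1@4 c2@8 c3@10, authorship ...1...2.3.
After op 7 (add_cursor(6)): buffer="hkzcwxvczcx" (len 11), cursors c1@4 c4@6 c2@8 c3@10, authorship ...1...2.3.

Answer: 4 8 10 6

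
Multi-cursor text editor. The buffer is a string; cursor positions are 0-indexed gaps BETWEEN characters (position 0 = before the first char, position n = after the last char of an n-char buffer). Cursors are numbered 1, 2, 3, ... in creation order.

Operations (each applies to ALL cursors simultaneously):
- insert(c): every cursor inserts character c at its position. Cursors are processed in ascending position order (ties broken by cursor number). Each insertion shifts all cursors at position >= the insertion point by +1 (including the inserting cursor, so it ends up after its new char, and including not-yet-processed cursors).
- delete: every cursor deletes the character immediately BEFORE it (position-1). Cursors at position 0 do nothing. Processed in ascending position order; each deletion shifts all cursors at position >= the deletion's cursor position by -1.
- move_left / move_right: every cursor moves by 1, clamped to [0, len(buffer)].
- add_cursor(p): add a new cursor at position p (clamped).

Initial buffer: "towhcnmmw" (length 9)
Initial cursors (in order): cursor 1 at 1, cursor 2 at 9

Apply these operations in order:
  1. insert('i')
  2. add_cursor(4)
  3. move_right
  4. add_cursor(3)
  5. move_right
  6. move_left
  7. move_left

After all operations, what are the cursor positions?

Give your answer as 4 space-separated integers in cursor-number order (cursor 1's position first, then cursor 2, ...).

Answer: 2 9 4 2

Derivation:
After op 1 (insert('i')): buffer="tiowhcnmmwi" (len 11), cursors c1@2 c2@11, authorship .1........2
After op 2 (add_cursor(4)): buffer="tiowhcnmmwi" (len 11), cursors c1@2 c3@4 c2@11, authorship .1........2
After op 3 (move_right): buffer="tiowhcnmmwi" (len 11), cursors c1@3 c3@5 c2@11, authorship .1........2
After op 4 (add_cursor(3)): buffer="tiowhcnmmwi" (len 11), cursors c1@3 c4@3 c3@5 c2@11, authorship .1........2
After op 5 (move_right): buffer="tiowhcnmmwi" (len 11), cursors c1@4 c4@4 c3@6 c2@11, authorship .1........2
After op 6 (move_left): buffer="tiowhcnmmwi" (len 11), cursors c1@3 c4@3 c3@5 c2@10, authorship .1........2
After op 7 (move_left): buffer="tiowhcnmmwi" (len 11), cursors c1@2 c4@2 c3@4 c2@9, authorship .1........2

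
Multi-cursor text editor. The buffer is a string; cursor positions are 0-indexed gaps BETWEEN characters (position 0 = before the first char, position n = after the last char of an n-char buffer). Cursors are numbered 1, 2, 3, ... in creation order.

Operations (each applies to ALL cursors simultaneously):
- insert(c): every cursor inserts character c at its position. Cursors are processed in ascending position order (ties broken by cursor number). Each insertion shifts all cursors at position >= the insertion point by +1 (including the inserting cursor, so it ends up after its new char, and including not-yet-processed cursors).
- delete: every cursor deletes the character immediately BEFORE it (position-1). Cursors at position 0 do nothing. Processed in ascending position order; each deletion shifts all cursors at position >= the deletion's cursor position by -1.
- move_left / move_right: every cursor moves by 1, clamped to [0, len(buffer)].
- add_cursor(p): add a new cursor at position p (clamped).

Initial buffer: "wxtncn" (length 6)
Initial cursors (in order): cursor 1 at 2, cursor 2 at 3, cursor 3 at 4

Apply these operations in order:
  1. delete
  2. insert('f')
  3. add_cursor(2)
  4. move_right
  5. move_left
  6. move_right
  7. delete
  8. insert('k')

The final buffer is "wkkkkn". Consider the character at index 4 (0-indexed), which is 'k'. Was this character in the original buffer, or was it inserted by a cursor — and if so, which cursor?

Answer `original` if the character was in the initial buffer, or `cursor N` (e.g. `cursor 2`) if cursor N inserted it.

Answer: cursor 4

Derivation:
After op 1 (delete): buffer="wcn" (len 3), cursors c1@1 c2@1 c3@1, authorship ...
After op 2 (insert('f')): buffer="wfffcn" (len 6), cursors c1@4 c2@4 c3@4, authorship .123..
After op 3 (add_cursor(2)): buffer="wfffcn" (len 6), cursors c4@2 c1@4 c2@4 c3@4, authorship .123..
After op 4 (move_right): buffer="wfffcn" (len 6), cursors c4@3 c1@5 c2@5 c3@5, authorship .123..
After op 5 (move_left): buffer="wfffcn" (len 6), cursors c4@2 c1@4 c2@4 c3@4, authorship .123..
After op 6 (move_right): buffer="wfffcn" (len 6), cursors c4@3 c1@5 c2@5 c3@5, authorship .123..
After op 7 (delete): buffer="wn" (len 2), cursors c1@1 c2@1 c3@1 c4@1, authorship ..
After op 8 (insert('k')): buffer="wkkkkn" (len 6), cursors c1@5 c2@5 c3@5 c4@5, authorship .1234.
Authorship (.=original, N=cursor N): . 1 2 3 4 .
Index 4: author = 4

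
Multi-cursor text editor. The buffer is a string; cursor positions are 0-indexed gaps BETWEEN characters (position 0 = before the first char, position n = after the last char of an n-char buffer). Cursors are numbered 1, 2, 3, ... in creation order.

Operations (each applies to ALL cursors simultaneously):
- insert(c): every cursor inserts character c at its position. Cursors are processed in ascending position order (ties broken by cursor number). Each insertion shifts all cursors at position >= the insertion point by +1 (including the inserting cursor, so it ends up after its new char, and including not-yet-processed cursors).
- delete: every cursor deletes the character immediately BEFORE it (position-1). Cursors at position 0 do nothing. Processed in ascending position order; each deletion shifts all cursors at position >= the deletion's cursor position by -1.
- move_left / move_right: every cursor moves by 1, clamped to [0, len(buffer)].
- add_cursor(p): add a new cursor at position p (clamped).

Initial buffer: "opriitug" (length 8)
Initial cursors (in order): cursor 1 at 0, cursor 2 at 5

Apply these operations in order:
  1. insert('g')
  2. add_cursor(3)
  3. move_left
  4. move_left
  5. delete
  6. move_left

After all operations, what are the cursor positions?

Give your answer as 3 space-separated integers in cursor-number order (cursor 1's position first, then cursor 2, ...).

After op 1 (insert('g')): buffer="gopriigtug" (len 10), cursors c1@1 c2@7, authorship 1.....2...
After op 2 (add_cursor(3)): buffer="gopriigtug" (len 10), cursors c1@1 c3@3 c2@7, authorship 1.....2...
After op 3 (move_left): buffer="gopriigtug" (len 10), cursors c1@0 c3@2 c2@6, authorship 1.....2...
After op 4 (move_left): buffer="gopriigtug" (len 10), cursors c1@0 c3@1 c2@5, authorship 1.....2...
After op 5 (delete): buffer="oprigtug" (len 8), cursors c1@0 c3@0 c2@3, authorship ....2...
After op 6 (move_left): buffer="oprigtug" (len 8), cursors c1@0 c3@0 c2@2, authorship ....2...

Answer: 0 2 0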